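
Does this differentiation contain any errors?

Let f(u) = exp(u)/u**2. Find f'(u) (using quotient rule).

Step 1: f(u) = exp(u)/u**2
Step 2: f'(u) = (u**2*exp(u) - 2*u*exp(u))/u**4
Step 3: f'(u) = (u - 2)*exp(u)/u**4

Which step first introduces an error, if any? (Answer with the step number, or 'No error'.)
Step 3

Step 3 is incorrect due to a wrong exponent.
The step shows: (u - 2)*exp(u)/u**4
The correct value should be: (u - 2)*exp(u)/u**3

Explanation: The exponent -3 on u was incorrectly written as -4: the term (u - 2)*exp(u)/u**3 was incorrectly written as (u - 2)*exp(u)/u**4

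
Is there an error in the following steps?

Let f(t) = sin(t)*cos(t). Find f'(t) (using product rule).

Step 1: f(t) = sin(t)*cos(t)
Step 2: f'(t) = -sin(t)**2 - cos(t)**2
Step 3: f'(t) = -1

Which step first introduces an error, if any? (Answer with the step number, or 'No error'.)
Step 2

Step 2 is incorrect due to a sign flip.
The step shows: -sin(t)**2 - cos(t)**2
The correct value should be: -sin(t)**2 + cos(t)**2

Explanation: The sign of one term was flipped: the term cos(t)**2 was incorrectly written as -cos(t)**2
The later steps are derived from this incorrect expression, so the error originates in Step 2.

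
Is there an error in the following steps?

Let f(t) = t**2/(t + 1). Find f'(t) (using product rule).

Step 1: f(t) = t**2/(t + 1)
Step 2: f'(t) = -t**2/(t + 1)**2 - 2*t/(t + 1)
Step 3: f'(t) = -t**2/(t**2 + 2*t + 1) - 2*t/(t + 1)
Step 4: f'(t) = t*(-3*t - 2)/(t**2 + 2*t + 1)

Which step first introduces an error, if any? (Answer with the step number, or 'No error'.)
Step 2

Step 2 is incorrect due to a sign flip.
The step shows: -t**2/(t + 1)**2 - 2*t/(t + 1)
The correct value should be: -t**2/(t + 1)**2 + 2*t/(t + 1)

Explanation: The sign of one term was flipped: the term 2*t/(t + 1) was incorrectly written as -2*t/(t + 1)
The later steps are derived from this incorrect expression, so the error originates in Step 2.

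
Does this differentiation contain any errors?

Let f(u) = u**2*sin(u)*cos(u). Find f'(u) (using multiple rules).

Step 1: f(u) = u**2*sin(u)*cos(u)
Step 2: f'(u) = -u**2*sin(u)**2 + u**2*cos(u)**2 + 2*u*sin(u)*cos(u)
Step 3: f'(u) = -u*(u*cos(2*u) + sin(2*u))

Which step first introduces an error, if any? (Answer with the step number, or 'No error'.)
Step 3

Step 3 is incorrect due to a sign flip.
The step shows: -u*(u*cos(2*u) + sin(2*u))
The correct value should be: u*(u*cos(2*u) + sin(2*u))

Explanation: The sign of the whole expression was flipped: the term u*(u*cos(2*u) + sin(2*u)) was incorrectly written as -u*(u*cos(2*u) + sin(2*u))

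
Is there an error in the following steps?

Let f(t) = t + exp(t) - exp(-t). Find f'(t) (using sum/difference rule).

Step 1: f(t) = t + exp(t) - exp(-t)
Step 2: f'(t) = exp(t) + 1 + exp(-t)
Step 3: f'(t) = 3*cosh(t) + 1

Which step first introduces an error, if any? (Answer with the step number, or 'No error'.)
Step 3

Step 3 is incorrect due to a wrong coefficient.
The step shows: 3*cosh(t) + 1
The correct value should be: 2*cosh(t) + 1

Explanation: The coefficient 2 was incorrectly written as 3: the term 2*cosh(t) was incorrectly written as 3*cosh(t)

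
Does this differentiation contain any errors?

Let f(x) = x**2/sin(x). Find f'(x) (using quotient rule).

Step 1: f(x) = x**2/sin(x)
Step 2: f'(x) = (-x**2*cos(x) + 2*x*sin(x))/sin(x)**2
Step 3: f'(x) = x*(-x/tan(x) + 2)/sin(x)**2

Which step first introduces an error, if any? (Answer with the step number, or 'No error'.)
Step 3

Step 3 is incorrect due to a wrong exponent.
The step shows: x*(-x/tan(x) + 2)/sin(x)**2
The correct value should be: x*(-x/tan(x) + 2)/sin(x)

Explanation: The exponent -1 on sin(x) was incorrectly written as -2: the term x*(-x/tan(x) + 2)/sin(x) was incorrectly written as x*(-x/tan(x) + 2)/sin(x)**2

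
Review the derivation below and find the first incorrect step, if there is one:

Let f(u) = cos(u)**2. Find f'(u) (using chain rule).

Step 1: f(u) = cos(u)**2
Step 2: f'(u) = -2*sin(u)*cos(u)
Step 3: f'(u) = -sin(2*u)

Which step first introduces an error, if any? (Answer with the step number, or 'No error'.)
No error

All steps in this derivation are correct.
The final answer f'(u) = -sin(2*u) is valid.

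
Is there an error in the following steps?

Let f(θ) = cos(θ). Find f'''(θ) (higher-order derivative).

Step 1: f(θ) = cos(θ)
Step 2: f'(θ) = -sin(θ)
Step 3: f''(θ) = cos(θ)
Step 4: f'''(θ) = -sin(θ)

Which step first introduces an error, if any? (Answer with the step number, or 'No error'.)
Step 3

Step 3 is incorrect due to a sign flip.
The step shows: cos(θ)
The correct value should be: -cos(θ)

Explanation: The sign of the whole expression was flipped: the term -cos(θ) was incorrectly written as cos(θ)
The later steps are derived from this incorrect expression, so the error originates in Step 3.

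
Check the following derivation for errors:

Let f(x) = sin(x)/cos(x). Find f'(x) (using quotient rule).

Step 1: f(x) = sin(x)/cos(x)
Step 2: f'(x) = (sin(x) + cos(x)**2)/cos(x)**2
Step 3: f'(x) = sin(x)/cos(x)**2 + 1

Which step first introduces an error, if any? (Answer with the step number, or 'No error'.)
Step 2

Step 2 is incorrect due to a wrong exponent.
The step shows: (sin(x) + cos(x)**2)/cos(x)**2
The correct value should be: (sin(x)**2 + cos(x)**2)/cos(x)**2

Explanation: The exponent 2 on sin(x) was incorrectly written as 1: the term (sin(x)**2 + cos(x)**2)/cos(x)**2 was incorrectly written as (sin(x) + cos(x)**2)/cos(x)**2
The later steps are derived from this incorrect expression, so the error originates in Step 2.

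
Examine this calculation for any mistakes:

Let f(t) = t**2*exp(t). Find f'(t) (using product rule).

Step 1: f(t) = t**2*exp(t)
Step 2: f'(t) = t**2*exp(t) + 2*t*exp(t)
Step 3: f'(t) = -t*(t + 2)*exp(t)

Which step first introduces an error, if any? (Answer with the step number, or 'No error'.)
Step 3

Step 3 is incorrect due to a sign flip.
The step shows: -t*(t + 2)*exp(t)
The correct value should be: t*(t + 2)*exp(t)

Explanation: The sign of the whole expression was flipped: the term t*(t + 2)*exp(t) was incorrectly written as -t*(t + 2)*exp(t)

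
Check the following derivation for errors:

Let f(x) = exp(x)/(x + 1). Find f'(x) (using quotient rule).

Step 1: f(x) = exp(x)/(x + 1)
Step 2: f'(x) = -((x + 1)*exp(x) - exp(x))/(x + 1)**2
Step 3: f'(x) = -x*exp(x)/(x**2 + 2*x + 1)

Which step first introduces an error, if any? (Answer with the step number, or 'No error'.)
Step 2

Step 2 is incorrect due to a sign flip.
The step shows: -((x + 1)*exp(x) - exp(x))/(x + 1)**2
The correct value should be: ((x + 1)*exp(x) - exp(x))/(x + 1)**2

Explanation: The sign of the whole expression was flipped: the term ((x + 1)*exp(x) - exp(x))/(x + 1)**2 was incorrectly written as -((x + 1)*exp(x) - exp(x))/(x + 1)**2
The later steps are derived from this incorrect expression, so the error originates in Step 2.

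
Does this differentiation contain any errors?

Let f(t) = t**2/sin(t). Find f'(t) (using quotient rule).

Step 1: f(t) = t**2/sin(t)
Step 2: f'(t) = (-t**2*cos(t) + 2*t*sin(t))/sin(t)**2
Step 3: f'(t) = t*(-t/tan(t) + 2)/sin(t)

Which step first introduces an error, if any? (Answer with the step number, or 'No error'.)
No error

All steps in this derivation are correct.
The final answer f'(t) = t*(-t/tan(t) + 2)/sin(t) is valid.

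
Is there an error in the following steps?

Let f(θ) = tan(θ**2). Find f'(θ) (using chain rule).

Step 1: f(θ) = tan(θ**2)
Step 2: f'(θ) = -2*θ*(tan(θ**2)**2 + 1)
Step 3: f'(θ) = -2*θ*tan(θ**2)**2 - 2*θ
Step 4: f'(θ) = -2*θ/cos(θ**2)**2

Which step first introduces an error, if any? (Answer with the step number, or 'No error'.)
Step 2

Step 2 is incorrect due to a sign flip.
The step shows: -2*θ*(tan(θ**2)**2 + 1)
The correct value should be: 2*θ*(tan(θ**2)**2 + 1)

Explanation: The sign of the whole expression was flipped: the term 2*θ*(tan(θ**2)**2 + 1) was incorrectly written as -2*θ*(tan(θ**2)**2 + 1)
The later steps are derived from this incorrect expression, so the error originates in Step 2.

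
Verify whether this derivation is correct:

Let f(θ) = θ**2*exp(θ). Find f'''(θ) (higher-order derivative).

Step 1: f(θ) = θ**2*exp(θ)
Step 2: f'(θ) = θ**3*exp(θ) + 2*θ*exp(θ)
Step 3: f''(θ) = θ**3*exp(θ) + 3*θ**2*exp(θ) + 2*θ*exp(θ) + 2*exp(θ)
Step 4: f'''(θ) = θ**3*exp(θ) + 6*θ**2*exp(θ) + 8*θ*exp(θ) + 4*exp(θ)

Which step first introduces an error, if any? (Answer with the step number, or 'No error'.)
Step 2

Step 2 is incorrect due to a wrong exponent.
The step shows: θ**3*exp(θ) + 2*θ*exp(θ)
The correct value should be: θ**2*exp(θ) + 2*θ*exp(θ)

Explanation: The exponent 2 on θ was incorrectly written as 3: the term θ**2*exp(θ) was incorrectly written as θ**3*exp(θ)
The later steps are derived from this incorrect expression, so the error originates in Step 2.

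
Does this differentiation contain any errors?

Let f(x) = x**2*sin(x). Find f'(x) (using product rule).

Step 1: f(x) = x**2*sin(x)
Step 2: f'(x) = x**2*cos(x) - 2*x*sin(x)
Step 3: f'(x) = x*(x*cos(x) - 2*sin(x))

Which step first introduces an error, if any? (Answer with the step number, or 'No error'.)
Step 2

Step 2 is incorrect due to a sign flip.
The step shows: x**2*cos(x) - 2*x*sin(x)
The correct value should be: x**2*cos(x) + 2*x*sin(x)

Explanation: The sign of one term was flipped: the term 2*x*sin(x) was incorrectly written as -2*x*sin(x)
The later steps are derived from this incorrect expression, so the error originates in Step 2.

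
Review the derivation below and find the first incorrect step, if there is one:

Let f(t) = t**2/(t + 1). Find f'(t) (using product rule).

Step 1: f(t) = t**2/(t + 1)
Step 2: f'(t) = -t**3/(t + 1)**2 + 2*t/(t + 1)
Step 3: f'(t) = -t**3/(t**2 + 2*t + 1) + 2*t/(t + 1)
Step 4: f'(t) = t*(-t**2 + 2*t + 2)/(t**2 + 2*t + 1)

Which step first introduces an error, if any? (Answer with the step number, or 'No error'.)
Step 2

Step 2 is incorrect due to a wrong exponent.
The step shows: -t**3/(t + 1)**2 + 2*t/(t + 1)
The correct value should be: -t**2/(t + 1)**2 + 2*t/(t + 1)

Explanation: The exponent 2 on t was incorrectly written as 3: the term -t**2/(t + 1)**2 was incorrectly written as -t**3/(t + 1)**2
The later steps are derived from this incorrect expression, so the error originates in Step 2.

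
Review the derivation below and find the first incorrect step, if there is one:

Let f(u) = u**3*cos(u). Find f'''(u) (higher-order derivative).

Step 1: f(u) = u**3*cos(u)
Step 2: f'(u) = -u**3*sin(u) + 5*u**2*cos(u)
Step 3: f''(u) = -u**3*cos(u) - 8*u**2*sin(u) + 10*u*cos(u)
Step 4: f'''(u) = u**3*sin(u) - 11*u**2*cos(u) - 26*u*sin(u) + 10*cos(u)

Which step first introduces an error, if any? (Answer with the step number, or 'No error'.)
Step 2

Step 2 is incorrect due to a wrong coefficient.
The step shows: -u**3*sin(u) + 5*u**2*cos(u)
The correct value should be: -u**3*sin(u) + 3*u**2*cos(u)

Explanation: The coefficient 3 was incorrectly written as 5: the term 3*u**2*cos(u) was incorrectly written as 5*u**2*cos(u)
The later steps are derived from this incorrect expression, so the error originates in Step 2.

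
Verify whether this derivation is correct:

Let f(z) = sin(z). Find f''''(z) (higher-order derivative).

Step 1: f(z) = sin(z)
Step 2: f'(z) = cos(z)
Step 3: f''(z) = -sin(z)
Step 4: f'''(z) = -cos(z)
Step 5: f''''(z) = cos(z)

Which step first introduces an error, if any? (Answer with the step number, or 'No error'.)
Step 5

Step 5 is incorrect due to a wrong trig function.
The step shows: cos(z)
The correct value should be: sin(z)

Explanation: sin(z) was incorrectly written as cos(z): the term sin(z) was incorrectly written as cos(z)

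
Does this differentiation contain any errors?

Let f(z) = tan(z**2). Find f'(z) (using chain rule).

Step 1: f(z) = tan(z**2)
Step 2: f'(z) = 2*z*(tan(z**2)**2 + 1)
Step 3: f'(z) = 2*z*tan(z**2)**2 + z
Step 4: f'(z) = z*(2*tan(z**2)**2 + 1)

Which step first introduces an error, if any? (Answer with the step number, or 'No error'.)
Step 3

Step 3 is incorrect due to a wrong coefficient.
The step shows: 2*z*tan(z**2)**2 + z
The correct value should be: 2*z*tan(z**2)**2 + 2*z

Explanation: The coefficient 2 was incorrectly written as 1: the term 2*z was incorrectly written as z
The later steps are derived from this incorrect expression, so the error originates in Step 3.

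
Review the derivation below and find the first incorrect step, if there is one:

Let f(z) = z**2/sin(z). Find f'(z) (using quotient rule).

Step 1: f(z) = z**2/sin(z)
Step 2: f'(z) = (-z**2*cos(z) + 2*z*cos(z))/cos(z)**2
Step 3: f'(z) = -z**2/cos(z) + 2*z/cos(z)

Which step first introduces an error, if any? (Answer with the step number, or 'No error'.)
Step 2

Step 2 is incorrect due to a wrong trig function.
The step shows: (-z**2*cos(z) + 2*z*cos(z))/cos(z)**2
The correct value should be: (-z**2*cos(z) + 2*z*sin(z))/sin(z)**2

Explanation: sin(z) was incorrectly written as cos(z): the term (-z**2*cos(z) + 2*z*sin(z))/sin(z)**2 was incorrectly written as (-z**2*cos(z) + 2*z*cos(z))/cos(z)**2
The later steps are derived from this incorrect expression, so the error originates in Step 2.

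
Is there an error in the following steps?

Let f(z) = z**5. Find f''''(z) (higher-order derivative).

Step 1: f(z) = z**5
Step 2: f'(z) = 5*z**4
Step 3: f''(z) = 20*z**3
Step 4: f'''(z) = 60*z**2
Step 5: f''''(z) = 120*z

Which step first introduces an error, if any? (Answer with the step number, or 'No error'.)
No error

All steps in this derivation are correct.
The final answer f''''(z) = 120*z is valid.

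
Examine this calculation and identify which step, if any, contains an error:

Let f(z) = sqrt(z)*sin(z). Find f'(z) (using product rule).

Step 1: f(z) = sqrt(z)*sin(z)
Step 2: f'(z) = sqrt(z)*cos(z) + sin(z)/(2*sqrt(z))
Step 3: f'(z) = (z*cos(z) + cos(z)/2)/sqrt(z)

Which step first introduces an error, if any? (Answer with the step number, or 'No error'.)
Step 3

Step 3 is incorrect due to a wrong trig function.
The step shows: (z*cos(z) + cos(z)/2)/sqrt(z)
The correct value should be: (z*cos(z) + sin(z)/2)/sqrt(z)

Explanation: sin(z) was incorrectly written as cos(z): the term (z*cos(z) + sin(z)/2)/sqrt(z) was incorrectly written as (z*cos(z) + cos(z)/2)/sqrt(z)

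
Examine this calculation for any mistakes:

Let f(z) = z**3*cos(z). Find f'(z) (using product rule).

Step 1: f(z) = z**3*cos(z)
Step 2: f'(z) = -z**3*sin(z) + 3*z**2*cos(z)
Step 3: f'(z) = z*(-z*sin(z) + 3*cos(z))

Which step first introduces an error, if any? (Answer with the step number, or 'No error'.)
Step 3

Step 3 is incorrect due to a wrong exponent.
The step shows: z*(-z*sin(z) + 3*cos(z))
The correct value should be: z**2*(-z*sin(z) + 3*cos(z))

Explanation: The exponent 2 on z was incorrectly written as 1: the term z**2*(-z*sin(z) + 3*cos(z)) was incorrectly written as z*(-z*sin(z) + 3*cos(z))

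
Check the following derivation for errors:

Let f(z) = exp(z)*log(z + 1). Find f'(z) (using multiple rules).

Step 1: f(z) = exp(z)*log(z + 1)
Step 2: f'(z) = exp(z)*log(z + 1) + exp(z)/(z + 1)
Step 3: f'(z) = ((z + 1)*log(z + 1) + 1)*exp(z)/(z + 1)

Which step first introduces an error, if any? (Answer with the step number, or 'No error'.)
No error

All steps in this derivation are correct.
The final answer f'(z) = ((z + 1)*log(z + 1) + 1)*exp(z)/(z + 1) is valid.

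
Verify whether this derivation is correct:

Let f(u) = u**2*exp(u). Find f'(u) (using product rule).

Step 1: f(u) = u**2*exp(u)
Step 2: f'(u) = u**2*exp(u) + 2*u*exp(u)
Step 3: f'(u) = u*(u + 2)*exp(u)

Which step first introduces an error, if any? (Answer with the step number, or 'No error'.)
No error

All steps in this derivation are correct.
The final answer f'(u) = u*(u + 2)*exp(u) is valid.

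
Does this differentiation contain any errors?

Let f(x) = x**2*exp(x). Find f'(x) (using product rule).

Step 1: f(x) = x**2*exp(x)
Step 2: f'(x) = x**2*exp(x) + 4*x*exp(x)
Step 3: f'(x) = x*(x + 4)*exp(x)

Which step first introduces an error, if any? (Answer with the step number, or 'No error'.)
Step 2

Step 2 is incorrect due to a wrong coefficient.
The step shows: x**2*exp(x) + 4*x*exp(x)
The correct value should be: x**2*exp(x) + 2*x*exp(x)

Explanation: The coefficient 2 was incorrectly written as 4: the term 2*x*exp(x) was incorrectly written as 4*x*exp(x)
The later steps are derived from this incorrect expression, so the error originates in Step 2.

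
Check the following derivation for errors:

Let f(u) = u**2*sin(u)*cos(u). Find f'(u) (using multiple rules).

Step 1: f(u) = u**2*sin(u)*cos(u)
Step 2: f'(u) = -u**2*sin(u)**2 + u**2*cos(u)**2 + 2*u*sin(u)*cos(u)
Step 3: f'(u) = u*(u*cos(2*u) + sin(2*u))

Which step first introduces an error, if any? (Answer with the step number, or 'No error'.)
No error

All steps in this derivation are correct.
The final answer f'(u) = u*(u*cos(2*u) + sin(2*u)) is valid.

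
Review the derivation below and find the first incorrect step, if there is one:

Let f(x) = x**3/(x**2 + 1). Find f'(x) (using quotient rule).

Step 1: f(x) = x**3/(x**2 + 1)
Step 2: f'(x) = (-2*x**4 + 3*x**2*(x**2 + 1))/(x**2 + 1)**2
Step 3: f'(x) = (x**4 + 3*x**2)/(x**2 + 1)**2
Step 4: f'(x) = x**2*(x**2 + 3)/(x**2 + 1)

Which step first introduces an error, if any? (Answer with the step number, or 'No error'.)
Step 4

Step 4 is incorrect due to a wrong exponent.
The step shows: x**2*(x**2 + 3)/(x**2 + 1)
The correct value should be: x**2*(x**2 + 3)/(x**2 + 1)**2

Explanation: The exponent -2 on x**2 + 1 was incorrectly written as -1: the term x**2*(x**2 + 3)/(x**2 + 1)**2 was incorrectly written as x**2*(x**2 + 3)/(x**2 + 1)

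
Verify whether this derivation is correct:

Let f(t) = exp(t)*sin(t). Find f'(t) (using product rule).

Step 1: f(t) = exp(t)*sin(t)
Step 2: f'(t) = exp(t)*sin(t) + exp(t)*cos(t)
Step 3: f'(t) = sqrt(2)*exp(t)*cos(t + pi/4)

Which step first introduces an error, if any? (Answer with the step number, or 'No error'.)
Step 3

Step 3 is incorrect due to a wrong trig function.
The step shows: sqrt(2)*exp(t)*cos(t + pi/4)
The correct value should be: sqrt(2)*exp(t)*sin(t + pi/4)

Explanation: sin(t + pi/4) was incorrectly written as cos(t + pi/4): the term sqrt(2)*exp(t)*sin(t + pi/4) was incorrectly written as sqrt(2)*exp(t)*cos(t + pi/4)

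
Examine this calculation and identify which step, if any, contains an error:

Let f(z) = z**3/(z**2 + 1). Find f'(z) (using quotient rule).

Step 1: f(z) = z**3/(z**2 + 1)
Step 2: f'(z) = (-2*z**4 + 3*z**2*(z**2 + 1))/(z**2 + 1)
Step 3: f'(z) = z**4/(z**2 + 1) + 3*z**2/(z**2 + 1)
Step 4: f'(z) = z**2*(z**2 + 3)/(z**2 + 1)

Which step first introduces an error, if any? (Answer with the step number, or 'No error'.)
Step 2

Step 2 is incorrect due to a wrong exponent.
The step shows: (-2*z**4 + 3*z**2*(z**2 + 1))/(z**2 + 1)
The correct value should be: (-2*z**4 + 3*z**2*(z**2 + 1))/(z**2 + 1)**2

Explanation: The exponent -2 on z**2 + 1 was incorrectly written as -1: the term (-2*z**4 + 3*z**2*(z**2 + 1))/(z**2 + 1)**2 was incorrectly written as (-2*z**4 + 3*z**2*(z**2 + 1))/(z**2 + 1)
The later steps are derived from this incorrect expression, so the error originates in Step 2.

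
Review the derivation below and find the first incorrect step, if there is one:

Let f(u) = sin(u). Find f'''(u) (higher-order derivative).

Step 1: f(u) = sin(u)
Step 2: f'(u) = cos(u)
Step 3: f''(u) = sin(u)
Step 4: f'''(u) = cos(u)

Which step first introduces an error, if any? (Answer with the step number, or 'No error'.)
Step 3

Step 3 is incorrect due to a sign flip.
The step shows: sin(u)
The correct value should be: -sin(u)

Explanation: The sign of the whole expression was flipped: the term -sin(u) was incorrectly written as sin(u)
The later steps are derived from this incorrect expression, so the error originates in Step 3.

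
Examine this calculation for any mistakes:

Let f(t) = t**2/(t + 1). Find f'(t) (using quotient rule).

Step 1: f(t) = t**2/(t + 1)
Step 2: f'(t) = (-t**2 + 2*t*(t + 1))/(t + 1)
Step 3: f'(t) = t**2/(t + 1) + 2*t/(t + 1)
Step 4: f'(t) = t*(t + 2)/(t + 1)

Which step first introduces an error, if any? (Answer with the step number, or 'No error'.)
Step 2

Step 2 is incorrect due to a wrong exponent.
The step shows: (-t**2 + 2*t*(t + 1))/(t + 1)
The correct value should be: (-t**2 + 2*t*(t + 1))/(t + 1)**2

Explanation: The exponent -2 on t + 1 was incorrectly written as -1: the term (-t**2 + 2*t*(t + 1))/(t + 1)**2 was incorrectly written as (-t**2 + 2*t*(t + 1))/(t + 1)
The later steps are derived from this incorrect expression, so the error originates in Step 2.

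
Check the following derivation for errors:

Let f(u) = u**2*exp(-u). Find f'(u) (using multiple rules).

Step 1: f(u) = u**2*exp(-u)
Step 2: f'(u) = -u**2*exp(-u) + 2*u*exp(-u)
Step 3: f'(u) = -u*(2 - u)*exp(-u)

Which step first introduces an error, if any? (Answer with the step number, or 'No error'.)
Step 3

Step 3 is incorrect due to a sign flip.
The step shows: -u*(2 - u)*exp(-u)
The correct value should be: u*(2 - u)*exp(-u)

Explanation: The sign of the whole expression was flipped: the term u*(2 - u)*exp(-u) was incorrectly written as -u*(2 - u)*exp(-u)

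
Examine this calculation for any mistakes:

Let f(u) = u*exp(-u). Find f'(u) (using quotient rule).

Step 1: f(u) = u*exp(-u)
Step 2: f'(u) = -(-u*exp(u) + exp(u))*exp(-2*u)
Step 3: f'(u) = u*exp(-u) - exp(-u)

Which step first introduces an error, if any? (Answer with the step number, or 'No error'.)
Step 2

Step 2 is incorrect due to a sign flip.
The step shows: -(-u*exp(u) + exp(u))*exp(-2*u)
The correct value should be: (-u*exp(u) + exp(u))*exp(-2*u)

Explanation: The sign of the whole expression was flipped: the term (-u*exp(u) + exp(u))*exp(-2*u) was incorrectly written as -(-u*exp(u) + exp(u))*exp(-2*u)
The later steps are derived from this incorrect expression, so the error originates in Step 2.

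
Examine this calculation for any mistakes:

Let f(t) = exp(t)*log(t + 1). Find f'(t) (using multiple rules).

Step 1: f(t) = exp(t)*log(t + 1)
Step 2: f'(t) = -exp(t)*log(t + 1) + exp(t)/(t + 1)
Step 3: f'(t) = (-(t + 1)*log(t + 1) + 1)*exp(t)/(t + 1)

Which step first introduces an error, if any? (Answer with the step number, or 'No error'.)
Step 2

Step 2 is incorrect due to a sign flip.
The step shows: -exp(t)*log(t + 1) + exp(t)/(t + 1)
The correct value should be: exp(t)*log(t + 1) + exp(t)/(t + 1)

Explanation: The sign of one term was flipped: the term exp(t)*log(t + 1) was incorrectly written as -exp(t)*log(t + 1)
The later steps are derived from this incorrect expression, so the error originates in Step 2.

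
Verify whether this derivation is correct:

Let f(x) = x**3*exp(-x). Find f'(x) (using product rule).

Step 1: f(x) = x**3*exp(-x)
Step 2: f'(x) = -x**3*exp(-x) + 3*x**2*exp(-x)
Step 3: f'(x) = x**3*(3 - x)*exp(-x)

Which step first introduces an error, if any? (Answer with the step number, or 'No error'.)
Step 3

Step 3 is incorrect due to a wrong exponent.
The step shows: x**3*(3 - x)*exp(-x)
The correct value should be: x**2*(3 - x)*exp(-x)

Explanation: The exponent 2 on x was incorrectly written as 3: the term x**2*(3 - x)*exp(-x) was incorrectly written as x**3*(3 - x)*exp(-x)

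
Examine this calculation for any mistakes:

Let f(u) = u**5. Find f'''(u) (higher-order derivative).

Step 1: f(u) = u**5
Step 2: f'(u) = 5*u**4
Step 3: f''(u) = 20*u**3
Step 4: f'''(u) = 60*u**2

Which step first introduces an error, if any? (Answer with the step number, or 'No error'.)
No error

All steps in this derivation are correct.
The final answer f'''(u) = 60*u**2 is valid.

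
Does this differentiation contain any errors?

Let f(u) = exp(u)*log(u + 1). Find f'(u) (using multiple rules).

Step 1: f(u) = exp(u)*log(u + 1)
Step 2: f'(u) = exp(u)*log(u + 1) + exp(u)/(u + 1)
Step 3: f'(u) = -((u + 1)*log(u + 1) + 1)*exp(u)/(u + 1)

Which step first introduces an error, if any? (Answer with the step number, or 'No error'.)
Step 3

Step 3 is incorrect due to a sign flip.
The step shows: -((u + 1)*log(u + 1) + 1)*exp(u)/(u + 1)
The correct value should be: ((u + 1)*log(u + 1) + 1)*exp(u)/(u + 1)

Explanation: The sign of the whole expression was flipped: the term ((u + 1)*log(u + 1) + 1)*exp(u)/(u + 1) was incorrectly written as -((u + 1)*log(u + 1) + 1)*exp(u)/(u + 1)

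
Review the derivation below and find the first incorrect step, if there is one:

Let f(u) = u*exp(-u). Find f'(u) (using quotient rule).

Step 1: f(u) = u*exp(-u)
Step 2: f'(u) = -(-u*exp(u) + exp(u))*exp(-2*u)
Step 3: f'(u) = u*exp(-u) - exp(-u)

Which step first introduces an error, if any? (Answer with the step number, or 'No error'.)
Step 2

Step 2 is incorrect due to a sign flip.
The step shows: -(-u*exp(u) + exp(u))*exp(-2*u)
The correct value should be: (-u*exp(u) + exp(u))*exp(-2*u)

Explanation: The sign of the whole expression was flipped: the term (-u*exp(u) + exp(u))*exp(-2*u) was incorrectly written as -(-u*exp(u) + exp(u))*exp(-2*u)
The later steps are derived from this incorrect expression, so the error originates in Step 2.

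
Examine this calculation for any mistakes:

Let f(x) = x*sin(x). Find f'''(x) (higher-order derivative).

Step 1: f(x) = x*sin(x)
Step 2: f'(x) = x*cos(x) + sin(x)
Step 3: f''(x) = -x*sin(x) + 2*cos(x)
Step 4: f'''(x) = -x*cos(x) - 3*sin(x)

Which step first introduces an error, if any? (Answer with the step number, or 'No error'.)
No error

All steps in this derivation are correct.
The final answer f'''(x) = -x*cos(x) - 3*sin(x) is valid.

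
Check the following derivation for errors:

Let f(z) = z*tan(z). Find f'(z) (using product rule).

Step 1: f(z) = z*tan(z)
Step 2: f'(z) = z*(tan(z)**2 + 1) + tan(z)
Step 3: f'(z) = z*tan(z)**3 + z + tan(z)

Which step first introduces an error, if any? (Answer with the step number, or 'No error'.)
Step 3

Step 3 is incorrect due to a wrong exponent.
The step shows: z*tan(z)**3 + z + tan(z)
The correct value should be: z*tan(z)**2 + z + tan(z)

Explanation: The exponent 2 on tan(z) was incorrectly written as 3: the term z*tan(z)**2 was incorrectly written as z*tan(z)**3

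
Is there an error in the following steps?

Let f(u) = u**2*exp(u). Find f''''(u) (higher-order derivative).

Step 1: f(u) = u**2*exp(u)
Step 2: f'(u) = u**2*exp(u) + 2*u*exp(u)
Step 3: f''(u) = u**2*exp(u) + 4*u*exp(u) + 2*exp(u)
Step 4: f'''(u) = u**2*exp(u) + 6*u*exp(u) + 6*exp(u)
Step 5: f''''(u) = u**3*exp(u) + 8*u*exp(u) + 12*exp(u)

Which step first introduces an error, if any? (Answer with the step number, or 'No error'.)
Step 5

Step 5 is incorrect due to a wrong exponent.
The step shows: u**3*exp(u) + 8*u*exp(u) + 12*exp(u)
The correct value should be: u**2*exp(u) + 8*u*exp(u) + 12*exp(u)

Explanation: The exponent 2 on u was incorrectly written as 3: the term u**2*exp(u) was incorrectly written as u**3*exp(u)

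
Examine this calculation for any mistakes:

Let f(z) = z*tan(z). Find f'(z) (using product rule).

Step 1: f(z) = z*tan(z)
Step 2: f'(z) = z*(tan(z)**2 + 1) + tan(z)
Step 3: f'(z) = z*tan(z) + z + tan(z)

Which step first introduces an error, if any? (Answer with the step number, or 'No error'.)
Step 3

Step 3 is incorrect due to a wrong exponent.
The step shows: z*tan(z) + z + tan(z)
The correct value should be: z*tan(z)**2 + z + tan(z)

Explanation: The exponent 2 on tan(z) was incorrectly written as 1: the term z*tan(z)**2 was incorrectly written as z*tan(z)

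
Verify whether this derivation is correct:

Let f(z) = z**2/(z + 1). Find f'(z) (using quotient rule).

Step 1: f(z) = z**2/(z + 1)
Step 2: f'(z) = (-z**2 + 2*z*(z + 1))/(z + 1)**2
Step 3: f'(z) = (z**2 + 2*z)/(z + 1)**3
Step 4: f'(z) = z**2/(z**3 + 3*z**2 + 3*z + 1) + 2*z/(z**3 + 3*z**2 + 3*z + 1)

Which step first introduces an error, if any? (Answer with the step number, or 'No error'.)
Step 3

Step 3 is incorrect due to a wrong exponent.
The step shows: (z**2 + 2*z)/(z + 1)**3
The correct value should be: (z**2 + 2*z)/(z + 1)**2

Explanation: The exponent -2 on z + 1 was incorrectly written as -3: the term (z**2 + 2*z)/(z + 1)**2 was incorrectly written as (z**2 + 2*z)/(z + 1)**3
The later steps are derived from this incorrect expression, so the error originates in Step 3.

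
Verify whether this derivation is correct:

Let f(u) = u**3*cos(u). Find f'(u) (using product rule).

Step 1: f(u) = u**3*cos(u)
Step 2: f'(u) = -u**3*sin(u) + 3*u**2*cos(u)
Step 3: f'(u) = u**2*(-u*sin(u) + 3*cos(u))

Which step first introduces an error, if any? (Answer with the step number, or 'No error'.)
No error

All steps in this derivation are correct.
The final answer f'(u) = u**2*(-u*sin(u) + 3*cos(u)) is valid.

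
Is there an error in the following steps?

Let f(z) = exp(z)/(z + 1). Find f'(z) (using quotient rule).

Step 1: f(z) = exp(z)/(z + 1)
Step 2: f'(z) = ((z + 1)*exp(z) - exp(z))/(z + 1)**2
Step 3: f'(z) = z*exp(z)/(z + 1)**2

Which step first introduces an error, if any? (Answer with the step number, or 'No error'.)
No error

All steps in this derivation are correct.
The final answer f'(z) = z*exp(z)/(z + 1)**2 is valid.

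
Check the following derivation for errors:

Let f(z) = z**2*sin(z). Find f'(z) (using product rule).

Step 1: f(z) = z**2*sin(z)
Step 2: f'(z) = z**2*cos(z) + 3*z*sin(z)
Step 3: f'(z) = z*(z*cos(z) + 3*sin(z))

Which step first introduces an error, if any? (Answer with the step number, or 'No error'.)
Step 2

Step 2 is incorrect due to a wrong coefficient.
The step shows: z**2*cos(z) + 3*z*sin(z)
The correct value should be: z**2*cos(z) + 2*z*sin(z)

Explanation: The coefficient 2 was incorrectly written as 3: the term 2*z*sin(z) was incorrectly written as 3*z*sin(z)
The later steps are derived from this incorrect expression, so the error originates in Step 2.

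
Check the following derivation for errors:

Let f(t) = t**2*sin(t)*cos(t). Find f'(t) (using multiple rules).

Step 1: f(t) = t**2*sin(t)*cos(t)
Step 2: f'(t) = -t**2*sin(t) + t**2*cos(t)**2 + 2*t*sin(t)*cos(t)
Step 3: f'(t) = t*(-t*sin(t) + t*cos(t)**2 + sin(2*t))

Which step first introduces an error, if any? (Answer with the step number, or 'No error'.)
Step 2

Step 2 is incorrect due to a wrong exponent.
The step shows: -t**2*sin(t) + t**2*cos(t)**2 + 2*t*sin(t)*cos(t)
The correct value should be: -t**2*sin(t)**2 + t**2*cos(t)**2 + 2*t*sin(t)*cos(t)

Explanation: The exponent 2 on sin(t) was incorrectly written as 1: the term -t**2*sin(t)**2 was incorrectly written as -t**2*sin(t)
The later steps are derived from this incorrect expression, so the error originates in Step 2.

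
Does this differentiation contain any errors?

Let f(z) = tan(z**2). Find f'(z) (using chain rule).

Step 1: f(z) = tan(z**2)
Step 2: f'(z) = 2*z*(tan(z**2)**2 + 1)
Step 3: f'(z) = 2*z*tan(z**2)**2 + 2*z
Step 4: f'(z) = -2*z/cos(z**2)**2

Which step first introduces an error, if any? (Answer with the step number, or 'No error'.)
Step 4

Step 4 is incorrect due to a sign flip.
The step shows: -2*z/cos(z**2)**2
The correct value should be: 2*z/cos(z**2)**2

Explanation: The sign of the whole expression was flipped: the term 2*z/cos(z**2)**2 was incorrectly written as -2*z/cos(z**2)**2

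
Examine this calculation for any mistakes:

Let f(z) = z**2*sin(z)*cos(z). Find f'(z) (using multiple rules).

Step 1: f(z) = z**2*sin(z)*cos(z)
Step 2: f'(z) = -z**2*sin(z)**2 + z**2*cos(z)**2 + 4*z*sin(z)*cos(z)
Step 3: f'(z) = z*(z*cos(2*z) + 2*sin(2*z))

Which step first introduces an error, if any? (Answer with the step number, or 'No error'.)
Step 2

Step 2 is incorrect due to a wrong coefficient.
The step shows: -z**2*sin(z)**2 + z**2*cos(z)**2 + 4*z*sin(z)*cos(z)
The correct value should be: -z**2*sin(z)**2 + z**2*cos(z)**2 + 2*z*sin(z)*cos(z)

Explanation: The coefficient 2 was incorrectly written as 4: the term 2*z*sin(z)*cos(z) was incorrectly written as 4*z*sin(z)*cos(z)
The later steps are derived from this incorrect expression, so the error originates in Step 2.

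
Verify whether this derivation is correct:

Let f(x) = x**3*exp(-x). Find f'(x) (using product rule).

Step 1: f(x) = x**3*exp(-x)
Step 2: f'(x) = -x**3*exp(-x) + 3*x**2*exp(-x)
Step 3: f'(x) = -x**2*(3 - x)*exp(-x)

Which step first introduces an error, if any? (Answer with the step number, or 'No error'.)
Step 3

Step 3 is incorrect due to a sign flip.
The step shows: -x**2*(3 - x)*exp(-x)
The correct value should be: x**2*(3 - x)*exp(-x)

Explanation: The sign of the whole expression was flipped: the term x**2*(3 - x)*exp(-x) was incorrectly written as -x**2*(3 - x)*exp(-x)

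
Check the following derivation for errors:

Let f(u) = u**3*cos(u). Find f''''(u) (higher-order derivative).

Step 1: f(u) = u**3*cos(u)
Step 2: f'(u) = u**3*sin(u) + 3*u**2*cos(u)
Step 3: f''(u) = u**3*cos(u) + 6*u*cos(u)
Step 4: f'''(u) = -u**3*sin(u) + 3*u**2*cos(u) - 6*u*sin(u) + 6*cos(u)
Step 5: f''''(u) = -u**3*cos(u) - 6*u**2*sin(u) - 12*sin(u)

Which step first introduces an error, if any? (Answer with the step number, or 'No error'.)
Step 2

Step 2 is incorrect due to a sign flip.
The step shows: u**3*sin(u) + 3*u**2*cos(u)
The correct value should be: -u**3*sin(u) + 3*u**2*cos(u)

Explanation: The sign of one term was flipped: the term -u**3*sin(u) was incorrectly written as u**3*sin(u)
The later steps are derived from this incorrect expression, so the error originates in Step 2.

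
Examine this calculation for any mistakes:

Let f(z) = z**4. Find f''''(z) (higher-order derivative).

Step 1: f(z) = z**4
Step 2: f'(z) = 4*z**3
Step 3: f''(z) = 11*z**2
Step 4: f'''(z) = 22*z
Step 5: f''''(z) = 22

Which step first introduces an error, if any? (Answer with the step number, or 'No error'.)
Step 3

Step 3 is incorrect due to a wrong coefficient.
The step shows: 11*z**2
The correct value should be: 12*z**2

Explanation: The coefficient 12 was incorrectly written as 11: the term 12*z**2 was incorrectly written as 11*z**2
The later steps are derived from this incorrect expression, so the error originates in Step 3.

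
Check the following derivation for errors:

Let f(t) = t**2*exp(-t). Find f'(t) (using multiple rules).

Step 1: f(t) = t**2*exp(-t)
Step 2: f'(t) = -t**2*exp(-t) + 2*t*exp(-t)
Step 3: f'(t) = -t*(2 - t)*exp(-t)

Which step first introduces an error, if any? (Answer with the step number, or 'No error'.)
Step 3

Step 3 is incorrect due to a sign flip.
The step shows: -t*(2 - t)*exp(-t)
The correct value should be: t*(2 - t)*exp(-t)

Explanation: The sign of the whole expression was flipped: the term t*(2 - t)*exp(-t) was incorrectly written as -t*(2 - t)*exp(-t)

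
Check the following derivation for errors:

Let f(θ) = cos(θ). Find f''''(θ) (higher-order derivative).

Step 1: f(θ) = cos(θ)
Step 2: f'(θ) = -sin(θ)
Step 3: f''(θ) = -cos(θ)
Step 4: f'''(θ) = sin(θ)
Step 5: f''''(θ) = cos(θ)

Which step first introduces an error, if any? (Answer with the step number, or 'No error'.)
No error

All steps in this derivation are correct.
The final answer f''''(θ) = cos(θ) is valid.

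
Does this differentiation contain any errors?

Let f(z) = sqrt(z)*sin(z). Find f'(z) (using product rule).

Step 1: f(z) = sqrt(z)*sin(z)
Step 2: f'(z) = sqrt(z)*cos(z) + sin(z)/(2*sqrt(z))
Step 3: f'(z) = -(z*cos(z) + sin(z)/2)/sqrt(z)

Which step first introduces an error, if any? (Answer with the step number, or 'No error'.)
Step 3

Step 3 is incorrect due to a sign flip.
The step shows: -(z*cos(z) + sin(z)/2)/sqrt(z)
The correct value should be: (z*cos(z) + sin(z)/2)/sqrt(z)

Explanation: The sign of the whole expression was flipped: the term (z*cos(z) + sin(z)/2)/sqrt(z) was incorrectly written as -(z*cos(z) + sin(z)/2)/sqrt(z)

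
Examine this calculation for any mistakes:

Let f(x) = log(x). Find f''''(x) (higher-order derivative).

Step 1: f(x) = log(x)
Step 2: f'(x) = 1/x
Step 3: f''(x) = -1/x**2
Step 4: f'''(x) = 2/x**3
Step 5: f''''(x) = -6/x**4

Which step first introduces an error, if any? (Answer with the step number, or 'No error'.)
No error

All steps in this derivation are correct.
The final answer f''''(x) = -6/x**4 is valid.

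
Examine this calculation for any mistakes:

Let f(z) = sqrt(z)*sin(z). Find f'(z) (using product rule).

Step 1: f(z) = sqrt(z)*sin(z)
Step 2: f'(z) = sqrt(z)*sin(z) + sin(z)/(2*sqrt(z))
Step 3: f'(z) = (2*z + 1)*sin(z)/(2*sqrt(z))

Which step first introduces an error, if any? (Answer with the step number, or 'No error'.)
Step 2

Step 2 is incorrect due to a wrong trig function.
The step shows: sqrt(z)*sin(z) + sin(z)/(2*sqrt(z))
The correct value should be: sqrt(z)*cos(z) + sin(z)/(2*sqrt(z))

Explanation: cos(z) was incorrectly written as sin(z): the term sqrt(z)*cos(z) was incorrectly written as sqrt(z)*sin(z)
The later steps are derived from this incorrect expression, so the error originates in Step 2.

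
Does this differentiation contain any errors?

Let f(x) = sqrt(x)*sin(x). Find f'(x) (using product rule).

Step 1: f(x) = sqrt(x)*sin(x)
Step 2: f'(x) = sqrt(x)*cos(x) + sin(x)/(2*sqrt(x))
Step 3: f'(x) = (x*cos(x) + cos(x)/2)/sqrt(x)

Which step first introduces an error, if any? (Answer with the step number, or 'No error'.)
Step 3

Step 3 is incorrect due to a wrong trig function.
The step shows: (x*cos(x) + cos(x)/2)/sqrt(x)
The correct value should be: (x*cos(x) + sin(x)/2)/sqrt(x)

Explanation: sin(x) was incorrectly written as cos(x): the term (x*cos(x) + sin(x)/2)/sqrt(x) was incorrectly written as (x*cos(x) + cos(x)/2)/sqrt(x)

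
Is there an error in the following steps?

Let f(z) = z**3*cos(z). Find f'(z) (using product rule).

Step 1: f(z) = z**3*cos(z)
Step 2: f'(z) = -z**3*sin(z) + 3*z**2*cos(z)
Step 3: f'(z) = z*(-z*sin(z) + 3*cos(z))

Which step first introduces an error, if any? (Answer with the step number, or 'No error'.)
Step 3

Step 3 is incorrect due to a wrong exponent.
The step shows: z*(-z*sin(z) + 3*cos(z))
The correct value should be: z**2*(-z*sin(z) + 3*cos(z))

Explanation: The exponent 2 on z was incorrectly written as 1: the term z**2*(-z*sin(z) + 3*cos(z)) was incorrectly written as z*(-z*sin(z) + 3*cos(z))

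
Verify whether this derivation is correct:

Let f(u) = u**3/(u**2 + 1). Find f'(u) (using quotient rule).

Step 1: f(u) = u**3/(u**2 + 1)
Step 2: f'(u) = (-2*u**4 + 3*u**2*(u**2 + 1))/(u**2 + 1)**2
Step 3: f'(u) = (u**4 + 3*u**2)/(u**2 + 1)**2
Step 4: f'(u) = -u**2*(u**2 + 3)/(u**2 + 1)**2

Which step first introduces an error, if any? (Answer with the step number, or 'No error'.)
Step 4

Step 4 is incorrect due to a sign flip.
The step shows: -u**2*(u**2 + 3)/(u**2 + 1)**2
The correct value should be: u**2*(u**2 + 3)/(u**2 + 1)**2

Explanation: The sign of the whole expression was flipped: the term u**2*(u**2 + 3)/(u**2 + 1)**2 was incorrectly written as -u**2*(u**2 + 3)/(u**2 + 1)**2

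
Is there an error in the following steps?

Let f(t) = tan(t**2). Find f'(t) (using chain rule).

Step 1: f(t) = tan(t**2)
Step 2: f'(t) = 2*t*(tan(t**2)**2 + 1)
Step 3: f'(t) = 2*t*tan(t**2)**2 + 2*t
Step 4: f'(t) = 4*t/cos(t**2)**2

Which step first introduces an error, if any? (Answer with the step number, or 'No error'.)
Step 4

Step 4 is incorrect due to a wrong coefficient.
The step shows: 4*t/cos(t**2)**2
The correct value should be: 2*t/cos(t**2)**2

Explanation: The coefficient 2 was incorrectly written as 4: the term 2*t/cos(t**2)**2 was incorrectly written as 4*t/cos(t**2)**2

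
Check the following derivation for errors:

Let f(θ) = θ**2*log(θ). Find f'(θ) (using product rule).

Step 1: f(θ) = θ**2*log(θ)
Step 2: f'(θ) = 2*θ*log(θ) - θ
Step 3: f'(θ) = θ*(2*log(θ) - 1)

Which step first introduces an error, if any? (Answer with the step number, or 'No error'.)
Step 2

Step 2 is incorrect due to a sign flip.
The step shows: 2*θ*log(θ) - θ
The correct value should be: 2*θ*log(θ) + θ

Explanation: The sign of one term was flipped: the term θ was incorrectly written as -θ
The later steps are derived from this incorrect expression, so the error originates in Step 2.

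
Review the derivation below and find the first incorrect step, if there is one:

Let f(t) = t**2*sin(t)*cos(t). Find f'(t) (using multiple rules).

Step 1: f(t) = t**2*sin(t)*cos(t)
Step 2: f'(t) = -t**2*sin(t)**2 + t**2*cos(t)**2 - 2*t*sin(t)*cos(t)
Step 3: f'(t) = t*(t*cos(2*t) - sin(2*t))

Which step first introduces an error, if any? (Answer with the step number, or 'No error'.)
Step 2

Step 2 is incorrect due to a sign flip.
The step shows: -t**2*sin(t)**2 + t**2*cos(t)**2 - 2*t*sin(t)*cos(t)
The correct value should be: -t**2*sin(t)**2 + t**2*cos(t)**2 + 2*t*sin(t)*cos(t)

Explanation: The sign of one term was flipped: the term 2*t*sin(t)*cos(t) was incorrectly written as -2*t*sin(t)*cos(t)
The later steps are derived from this incorrect expression, so the error originates in Step 2.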